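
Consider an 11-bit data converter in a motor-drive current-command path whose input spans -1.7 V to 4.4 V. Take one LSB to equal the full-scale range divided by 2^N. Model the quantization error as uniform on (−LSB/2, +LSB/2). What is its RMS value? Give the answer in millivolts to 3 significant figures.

Full-scale range = 4.4 V − (-1.7 V) = 6.1 V.
LSB = 6.1 V ÷ 2^11 = 6.1/2048 V = 2.9785 mV.
RMS of a uniform error over width LSB is LSB/√12 = 0.860 mV.

0.860 mV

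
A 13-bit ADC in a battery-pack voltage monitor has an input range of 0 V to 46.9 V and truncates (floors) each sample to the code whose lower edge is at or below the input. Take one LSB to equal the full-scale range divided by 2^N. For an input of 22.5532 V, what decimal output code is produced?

3939

Span = 46.9 V. LSB = 46.9 V / 2^13 ≈ 5.725 mV.
code = ⌊(V_in − V_min)/LSB⌋ = ⌊(V_in − V_min) × 2^13 / range⌋
     = ⌊(22.5532 − (0)) × 8192 / 46.9⌋ = ⌊22.5532 × 8192/46.9⌋
     = ⌊3939.356⌋ = 3939.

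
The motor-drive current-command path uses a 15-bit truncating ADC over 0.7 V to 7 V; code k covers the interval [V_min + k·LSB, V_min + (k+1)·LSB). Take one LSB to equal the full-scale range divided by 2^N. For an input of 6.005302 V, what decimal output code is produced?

Full-scale range = 7 V − (0.7 V) = 6.3 V. LSB = 6.3 V / 2^15 ≈ 192.3 µV.
code = ⌊(V_in − V_min)/LSB⌋ = ⌊(V_in − V_min) × 2^15 / range⌋
     = ⌊(6.005302 − (0.7)) × 32768 / 6.3⌋ = ⌊5.305302 × 32768/6.3⌋
     = ⌊27594.307⌋ = 27594.

27594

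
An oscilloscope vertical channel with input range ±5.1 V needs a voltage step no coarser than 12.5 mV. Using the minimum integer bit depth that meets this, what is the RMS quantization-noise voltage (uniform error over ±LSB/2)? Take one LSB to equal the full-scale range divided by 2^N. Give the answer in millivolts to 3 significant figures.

Span: 5.1 V − (-5.1 V) = 10.2 V.
Required number of levels: 10.2/12.5 mV = 816.00; smallest N with 2^N ≥ that is 10.
Step size = 10.2/1024 V = 9.9609 mV.
σ_q = LSB/√12 = 9.9609 mV/3.4641 = 2.88 mV.

2.88 mV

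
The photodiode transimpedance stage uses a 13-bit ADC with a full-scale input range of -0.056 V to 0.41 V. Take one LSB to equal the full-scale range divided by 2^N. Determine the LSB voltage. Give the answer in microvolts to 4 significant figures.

Span: 0.41 V − (-0.056 V) = 0.466 V.
There are 2^13 = 8192 steps.
Step size = 0.466/8192 V = 56.88 µV.

56.88 µV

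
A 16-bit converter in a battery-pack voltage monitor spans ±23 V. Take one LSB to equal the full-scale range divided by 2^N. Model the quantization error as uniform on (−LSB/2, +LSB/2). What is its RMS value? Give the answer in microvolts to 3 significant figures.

203 µV

Full-scale range = 23 V − (-23 V) = 46 V.
One LSB is 46 V / 65536 = 0.70190 mV.
σ_q = LSB/√12 = 0.70190 mV/3.4641 = 203 µV.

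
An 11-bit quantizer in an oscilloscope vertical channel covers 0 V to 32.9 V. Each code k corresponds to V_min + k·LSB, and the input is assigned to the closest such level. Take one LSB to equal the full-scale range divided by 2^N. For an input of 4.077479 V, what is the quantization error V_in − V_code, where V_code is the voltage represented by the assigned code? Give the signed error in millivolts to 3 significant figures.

−2.89 mV

Span = 32.9 V. LSB = 32.9 V / 2^11 ≈ 16.06 mV.
Position in LSBs: (4.077479 − (0)) × 2048/32.9 = 253.8200; rounding gives k = 254.
V_code = 0 + (254/2048) × 32.9 = 4.080371094 V.
Error = V_in − V_code = 4.077479 − (4.080371094) = −2.89 mV.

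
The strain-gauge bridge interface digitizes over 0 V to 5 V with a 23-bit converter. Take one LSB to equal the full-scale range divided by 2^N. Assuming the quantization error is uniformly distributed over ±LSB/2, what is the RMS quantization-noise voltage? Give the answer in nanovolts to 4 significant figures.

V_FS = 5 V.
One LSB is 5 V / 8388608 = 0.596046 µV.
RMS of a uniform error over width LSB is LSB/√12 = 172.1 nV.

172.1 nV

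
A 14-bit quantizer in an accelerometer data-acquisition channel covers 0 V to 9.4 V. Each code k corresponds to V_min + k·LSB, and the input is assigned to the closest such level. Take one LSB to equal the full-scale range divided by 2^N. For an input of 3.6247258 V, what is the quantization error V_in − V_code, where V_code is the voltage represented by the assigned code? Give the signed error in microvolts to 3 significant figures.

−103 µV

Full-scale range = 9.4 V. LSB = 9.4 V / 2^14 ≈ 0.5737 mV.
(3.6247258 − (0)) / LSB = 3.6247258 × 16384/9.4 = 6317.8199. Nearest integer: k = 6318.
V_code = 0 + (6318/16384) × 9.4 = 3.6248291016 V.
e = 3.6247258 − (3.6248291016) = −103 µV.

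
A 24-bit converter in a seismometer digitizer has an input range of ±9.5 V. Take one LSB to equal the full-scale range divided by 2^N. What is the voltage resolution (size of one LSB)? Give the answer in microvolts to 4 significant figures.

1.132 µV

The full-scale span is 9.5 − (-9.5) = 19 V.
There are 2^24 = 16777216 steps.
LSB = 19 V ÷ 2^24 = 19/16777216 V = 1.132 µV.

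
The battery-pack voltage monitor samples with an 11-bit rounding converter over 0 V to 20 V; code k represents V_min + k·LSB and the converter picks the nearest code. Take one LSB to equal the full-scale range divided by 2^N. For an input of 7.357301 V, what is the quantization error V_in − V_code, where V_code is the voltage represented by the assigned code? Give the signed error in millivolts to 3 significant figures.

+3.79 mV

V_FS = 20 V. LSB = 20 V / 2^11 ≈ 9.766 mV.
(7.357301 − (0)) / LSB = 7.357301 × 2048/20 = 753.3876. Nearest integer: k = 753.
V_code = 0 + (753/2048) × 20 = 7.353515625 V.
V_in − V_code = 7.357301 − (7.353515625) = +3.79 mV.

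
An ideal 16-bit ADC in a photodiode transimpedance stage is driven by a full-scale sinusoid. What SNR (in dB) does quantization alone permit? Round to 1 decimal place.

98.1 dB

SNR = 6.02·16 + 1.76 = 98.08 dB.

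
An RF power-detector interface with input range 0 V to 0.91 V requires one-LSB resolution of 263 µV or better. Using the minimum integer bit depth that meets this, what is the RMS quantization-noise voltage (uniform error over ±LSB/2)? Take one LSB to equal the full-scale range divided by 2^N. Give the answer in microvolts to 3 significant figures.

Full-scale range = 0.91 V.
0.91 V / 263 µV = 3460. Since 2^11 = 2048 and 2^12 = 4096, N = 12.
Step size = 0.91/4096 V = 222.17 µV.
σ_q = LSB/√12 = 222.17 µV/3.4641 = 64.1 µV.

64.1 µV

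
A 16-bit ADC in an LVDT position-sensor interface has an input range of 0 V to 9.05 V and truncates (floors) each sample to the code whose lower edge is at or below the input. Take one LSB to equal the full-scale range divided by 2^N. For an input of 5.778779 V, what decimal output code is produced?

Range is 9.05 V. LSB = 9.05 V / 2^16 ≈ 138.1 µV.
code = ⌊(V_in − V_min)/LSB⌋ = ⌊(V_in − V_min) × 2^16 / range⌋
     = ⌊(5.778779 − (0)) × 65536 / 9.05⌋ = ⌊5.778779 × 65536/9.05⌋
     = ⌊41847.300⌋ = 41847.

41847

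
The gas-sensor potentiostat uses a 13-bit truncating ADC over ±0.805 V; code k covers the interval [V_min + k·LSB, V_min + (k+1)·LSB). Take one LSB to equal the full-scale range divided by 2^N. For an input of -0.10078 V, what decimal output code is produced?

3583

The full-scale span is 0.805 − (-0.805) = 1.61 V. LSB = 1.61 V / 2^13 ≈ 196.5 µV.
V_in − V_min = -0.10078 − (-0.805) = 0.70422 V.
Divide by LSB: 0.70422 × 8192/1.61 = 3583.2113.
Truncating gives code 3583.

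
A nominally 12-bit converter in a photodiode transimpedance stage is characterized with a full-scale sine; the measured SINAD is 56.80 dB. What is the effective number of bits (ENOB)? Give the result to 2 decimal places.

ENOB = (56.80 − 1.76)/6.02 = 9.1429 bits.

9.14 bits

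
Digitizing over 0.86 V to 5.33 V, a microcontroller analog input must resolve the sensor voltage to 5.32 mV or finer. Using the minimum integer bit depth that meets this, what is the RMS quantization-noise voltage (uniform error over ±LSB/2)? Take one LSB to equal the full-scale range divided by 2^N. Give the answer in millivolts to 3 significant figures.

1.26 mV

Range = 5.33 − (0.86) = 4.47 V.
Levels needed ≥ 4.47/5.32 mV = 840.2. 2^10 = 1024 suffices, so N_min = 10.
LSB = 4.47 V / 2^10 = 4.3652 mV.
RMS noise = LSB/√12 = 1.26 mV.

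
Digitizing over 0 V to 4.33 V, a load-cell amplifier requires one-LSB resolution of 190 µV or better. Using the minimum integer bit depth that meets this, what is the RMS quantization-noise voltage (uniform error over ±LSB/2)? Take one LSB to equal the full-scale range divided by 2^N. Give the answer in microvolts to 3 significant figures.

V_FS = 4.33 V.
4.33 V / 190 µV = 22790. Since 2^14 = 16384 and 2^15 = 32768, N = 15.
One LSB is 4.33 V / 32768 = 132.14 µV.
RMS noise = LSB/√12 = 38.1 µV.

38.1 µV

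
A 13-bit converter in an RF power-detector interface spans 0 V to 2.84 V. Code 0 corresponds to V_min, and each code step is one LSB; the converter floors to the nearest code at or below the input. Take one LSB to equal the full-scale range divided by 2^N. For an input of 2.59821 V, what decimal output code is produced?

Span = 2.84 V. LSB = 2.84 V / 2^13 ≈ 346.7 µV.
(V_in − V_min) × 2^13/range = (2.59821 − (0)) × 8192/2.84 = 7494.555.
Floor → code = 7494.

7494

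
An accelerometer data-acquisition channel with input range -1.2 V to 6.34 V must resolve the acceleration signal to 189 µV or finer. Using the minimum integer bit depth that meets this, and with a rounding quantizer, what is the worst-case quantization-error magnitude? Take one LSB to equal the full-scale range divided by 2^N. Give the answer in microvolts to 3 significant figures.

57.5 µV

Range = 6.34 − (-1.2) = 7.54 V.
7.54 V / 189 µV = 39890. Since 2^15 = 32768 and 2^16 = 65536, N = 16.
One LSB is 7.54 V / 65536 = 115.05 µV.
|e|_max = LSB/2 = 57.5 µV.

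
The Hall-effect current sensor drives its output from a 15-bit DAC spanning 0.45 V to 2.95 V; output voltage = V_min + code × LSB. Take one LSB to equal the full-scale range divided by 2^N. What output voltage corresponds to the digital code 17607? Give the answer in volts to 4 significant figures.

The full-scale span is 2.95 − (0.45) = 2.5 V. LSB = 2.5 V / 2^15.
V_out = V_min + code × LSB = 0.45 V + 17607 × 2.5 V / 32768
      = 0.45 + 1.34331 = 1.79331 V.

1.793 V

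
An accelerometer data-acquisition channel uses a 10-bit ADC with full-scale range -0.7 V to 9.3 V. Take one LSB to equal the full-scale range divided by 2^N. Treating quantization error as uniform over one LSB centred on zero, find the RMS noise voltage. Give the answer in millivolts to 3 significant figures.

Span: 9.3 V − (-0.7 V) = 10 V.
One LSB is 10 V / 1024 = 9.7656 mV.
RMS of a uniform error over width LSB is LSB/√12 = 2.82 mV.

2.82 mV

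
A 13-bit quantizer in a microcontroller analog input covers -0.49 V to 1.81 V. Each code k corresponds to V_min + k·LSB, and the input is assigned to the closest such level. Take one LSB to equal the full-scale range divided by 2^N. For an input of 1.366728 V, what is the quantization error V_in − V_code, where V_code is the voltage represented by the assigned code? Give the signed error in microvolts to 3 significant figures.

The full-scale span is 1.81 − (-0.49) = 2.3 V. LSB = 2.3 V / 2^13 ≈ 280.8 µV.
Position in LSBs: (1.366728 − (-0.49)) × 8192/2.3 = 6613.1808; rounding gives k = 6613.
Reconstructed level: -0.49 + 6613 × 2.3/8192 V = 1.366677246 V.
e = 1.366728 − (1.366677246) = +50.8 µV.

+50.8 µV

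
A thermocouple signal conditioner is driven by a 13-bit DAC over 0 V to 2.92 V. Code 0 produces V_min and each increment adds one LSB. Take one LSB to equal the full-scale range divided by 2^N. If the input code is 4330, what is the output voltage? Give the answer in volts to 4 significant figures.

1.543 V

Range is 2.92 V. LSB = 2.92 V / 2^13.
V_out = 0 + 4330 × (2.92/8192) V
      = 0 V + 1.54341 V = 1.54341 V.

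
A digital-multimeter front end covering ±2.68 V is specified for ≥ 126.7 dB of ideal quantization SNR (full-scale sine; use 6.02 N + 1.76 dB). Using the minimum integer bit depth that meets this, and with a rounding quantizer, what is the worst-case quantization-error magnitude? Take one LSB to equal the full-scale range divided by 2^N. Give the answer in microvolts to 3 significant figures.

1.28 µV

Range = 2.68 − (-2.68) = 5.36 V.
Required N = ⌈(126.7 − 1.76)/6.02⌉ = ⌈20.754⌉ = 21.
LSB = 5.36 V / 2^21 = 2.5558 µV.
Half an LSB is 1.28 µV.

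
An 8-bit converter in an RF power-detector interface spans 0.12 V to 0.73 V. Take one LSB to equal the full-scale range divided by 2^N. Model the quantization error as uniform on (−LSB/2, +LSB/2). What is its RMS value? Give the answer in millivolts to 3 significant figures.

Full-scale range = 0.73 V − (0.12 V) = 0.61 V.
LSB = 0.61 V / 2^8 = 2.3828 mV.
RMS of a uniform error over width LSB is LSB/√12 = 0.688 mV.

0.688 mV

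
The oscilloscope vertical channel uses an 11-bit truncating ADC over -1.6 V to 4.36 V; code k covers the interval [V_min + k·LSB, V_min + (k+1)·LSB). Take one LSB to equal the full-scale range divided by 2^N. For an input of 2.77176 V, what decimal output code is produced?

The full-scale span is 4.36 − (-1.6) = 5.96 V. LSB = 5.96 V / 2^11 ≈ 2.910 mV.
(V_in − V_min) × 2^11/range = (2.77176 − (-1.6)) × 2048/5.96 = 1502.242.
Floor → code = 1502.

1502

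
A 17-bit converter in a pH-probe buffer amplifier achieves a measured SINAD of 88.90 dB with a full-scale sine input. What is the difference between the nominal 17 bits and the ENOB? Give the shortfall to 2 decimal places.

2.52 bits

Effective bits = (88.90 − 1.76)/6.02 = 14.4751.
17 − 14.4751 = 2.52 bits below nominal.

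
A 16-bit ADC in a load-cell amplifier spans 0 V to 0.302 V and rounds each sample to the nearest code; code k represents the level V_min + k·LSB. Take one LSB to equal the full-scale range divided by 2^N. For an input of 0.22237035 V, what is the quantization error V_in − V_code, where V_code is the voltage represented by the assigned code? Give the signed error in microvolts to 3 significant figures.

Span = 0.302 V. LSB = 0.302 V / 2^16 ≈ 4.608 µV.
(V_in − V_min)/LSB = (0.22237035 − (0)) × 65536/0.302 = 48255.8386 → nearest code k = 48256.
V_code = V_min + k × range/2^16 = 0 + 48256 × 0.302/65536 = 0.22237109375 V.
Error = V_in − V_code = 0.22237035 − (0.22237109375) = −0.744 µV.

−0.744 µV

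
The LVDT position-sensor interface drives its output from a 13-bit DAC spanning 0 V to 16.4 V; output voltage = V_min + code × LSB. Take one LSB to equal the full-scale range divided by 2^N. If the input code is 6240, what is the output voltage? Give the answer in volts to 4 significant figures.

12.49 V

Range is 16.4 V. LSB = 16.4 V / 2^13.
Output = V_min + (6240/8192) × range = 0 + 0.761719 × 16.4 V
      = 0 V + 12.4922 V = 12.4922 V.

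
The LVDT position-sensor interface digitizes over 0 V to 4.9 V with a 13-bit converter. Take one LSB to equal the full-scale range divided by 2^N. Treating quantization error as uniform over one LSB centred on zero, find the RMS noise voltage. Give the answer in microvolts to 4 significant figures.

Span = 4.9 V.
LSB = 4.9 V / 2^13 = 0.598145 mV.
RMS of a uniform error over width LSB is LSB/√12 = 172.7 µV.

172.7 µV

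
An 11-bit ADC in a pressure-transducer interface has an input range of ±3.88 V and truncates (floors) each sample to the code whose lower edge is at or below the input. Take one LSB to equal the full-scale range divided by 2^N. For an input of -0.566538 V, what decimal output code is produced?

The full-scale span is 3.88 − (-3.88) = 7.76 V. LSB = 7.76 V / 2^11 ≈ 3.789 mV.
code = ⌊(V_in − V_min)/LSB⌋ = ⌊(V_in − V_min) × 2^11 / range⌋
     = ⌊(-0.566538 − (-3.88)) × 2048 / 7.76⌋ = ⌊3.313462 × 2048/7.76⌋
     = ⌊874.481⌋ = 874.

874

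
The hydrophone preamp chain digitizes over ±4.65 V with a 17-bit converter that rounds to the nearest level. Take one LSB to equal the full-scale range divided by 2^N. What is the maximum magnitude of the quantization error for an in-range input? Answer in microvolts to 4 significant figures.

35.48 µV

The full-scale span is 4.65 − (-4.65) = 9.3 V.
LSB = 9.3 V / 2^17 = 70.9534 µV.
Worst-case error for round-to-nearest is half an LSB: 35.48 µV.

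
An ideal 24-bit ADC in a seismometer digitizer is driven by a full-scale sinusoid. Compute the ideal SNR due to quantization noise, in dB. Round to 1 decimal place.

For an ideal N-bit converter with full-scale sine input, SNR = 6.02 N + 1.76 dB. SNR = 6.02 × 24 + 1.76 = 144.48 + 1.76 = 146.24 dB.

146.2 dB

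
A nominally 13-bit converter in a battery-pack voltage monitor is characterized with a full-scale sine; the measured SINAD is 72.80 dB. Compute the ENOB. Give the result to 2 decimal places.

(72.80 − 1.76) / 6.02 = 71.04/6.02 = 11.8007 effective bits.

11.80 bits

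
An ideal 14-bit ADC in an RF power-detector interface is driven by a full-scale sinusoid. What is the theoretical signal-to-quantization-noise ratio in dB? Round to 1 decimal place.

For an ideal N-bit converter with full-scale sine input, SNR = 6.02 N + 1.76 dB. SNR = 6.02 × 14 + 1.76 = 84.28 + 1.76 = 86.04 dB.

86.0 dB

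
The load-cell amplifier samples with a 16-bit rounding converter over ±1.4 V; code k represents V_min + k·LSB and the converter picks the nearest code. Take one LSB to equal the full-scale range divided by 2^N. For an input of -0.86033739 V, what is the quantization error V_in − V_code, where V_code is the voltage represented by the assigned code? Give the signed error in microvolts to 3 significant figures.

Range = 1.4 − (-1.4) = 2.8 V. LSB = 2.8 V / 2^16 ≈ 42.72 µV.
(V_in − V_min)/LSB = (-0.86033739 − (-1.4)) × 65536/2.8 = 12631.1889 → nearest code k = 12631.
V_code = -1.4 + (12631/65536) × 2.8 = -0.86034545898 V.
Error = V_in − V_code = -0.86033739 − (-0.86034545898) = +8.07 µV.

+8.07 µV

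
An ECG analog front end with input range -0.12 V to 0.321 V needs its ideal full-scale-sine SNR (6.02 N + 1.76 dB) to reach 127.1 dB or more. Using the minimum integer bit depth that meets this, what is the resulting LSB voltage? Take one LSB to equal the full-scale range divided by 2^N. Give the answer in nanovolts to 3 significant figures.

210 nV

Full-scale range = 0.321 V − (-0.12 V) = 0.441 V.
N ≥ (127.1 − 1.76)/6.02 = 20.821 → N_min = 21.
One LSB is 0.441 V / 2097152 = 210 nV.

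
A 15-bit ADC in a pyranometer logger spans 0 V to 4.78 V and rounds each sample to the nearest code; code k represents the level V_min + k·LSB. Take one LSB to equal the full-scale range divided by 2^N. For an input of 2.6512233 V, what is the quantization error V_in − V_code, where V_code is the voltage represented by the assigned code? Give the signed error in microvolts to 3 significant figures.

V_FS = 4.78 V. LSB = 4.78 V / 2^15 ≈ 145.9 µV.
(V_in − V_min)/LSB = (2.6512233 − (0)) × 32768/4.78 = 18174.7458 → nearest code k = 18175.
Reconstructed level: 0 + 18175 × 4.78/32768 V = 2.6512603760 V.
Error = V_in − V_code = 2.6512233 − (2.6512603760) = −37.1 µV.

−37.1 µV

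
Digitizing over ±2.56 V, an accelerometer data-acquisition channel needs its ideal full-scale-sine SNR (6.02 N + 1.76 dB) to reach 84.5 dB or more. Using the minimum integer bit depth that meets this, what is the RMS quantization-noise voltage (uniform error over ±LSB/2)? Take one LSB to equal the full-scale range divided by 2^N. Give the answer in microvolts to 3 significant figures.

Full-scale range = 2.56 V − (-2.56 V) = 5.12 V.
Required N = ⌈(84.5 − 1.76)/6.02⌉ = ⌈13.744⌉ = 14.
Step size = 5.12/16384 V = 312.50 µV.
σ_q = LSB/√12 = 312.50 µV/3.4641 = 90.2 µV.

90.2 µV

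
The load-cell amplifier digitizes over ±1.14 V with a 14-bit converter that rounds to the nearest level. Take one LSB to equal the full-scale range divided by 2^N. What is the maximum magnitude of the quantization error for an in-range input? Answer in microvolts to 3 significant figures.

Span: 1.14 V − (-1.14 V) = 2.28 V.
LSB = 2.28 V ÷ 2^14 = 2.28/16384 V = 139.16 µV.
A rounding quantizer has |error| ≤ LSB/2 = 69.6 µV.

69.6 µV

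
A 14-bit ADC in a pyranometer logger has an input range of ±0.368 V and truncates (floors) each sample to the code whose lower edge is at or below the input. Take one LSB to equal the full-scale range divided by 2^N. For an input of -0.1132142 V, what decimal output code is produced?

5671

Full-scale range = 0.368 V − (-0.368 V) = 0.736 V. LSB = 0.736 V / 2^14 ≈ 44.92 µV.
code = ⌊(V_in − V_min)/LSB⌋ = ⌊(V_in − V_min) × 2^14 / range⌋
     = ⌊(-0.1132142 − (-0.368)) × 16384 / 0.736⌋ = ⌊0.2547858 × 16384/0.736⌋
     = ⌊5671.753⌋ = 5671.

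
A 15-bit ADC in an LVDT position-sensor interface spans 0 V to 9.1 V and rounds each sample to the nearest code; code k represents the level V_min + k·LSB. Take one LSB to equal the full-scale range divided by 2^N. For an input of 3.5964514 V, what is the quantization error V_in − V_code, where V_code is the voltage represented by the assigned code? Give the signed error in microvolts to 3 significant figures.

V_FS = 9.1 V. LSB = 9.1 V / 2^15 ≈ 277.7 µV.
Position in LSBs: (3.5964514 − (0)) × 32768/9.1 = 12950.3868; rounding gives k = 12950.
V_code = V_min + k × range/2^15 = 0 + 12950 × 9.1/32768 = 3.5963439941 V.
V_in − V_code = 3.5964514 − (3.5963439941) = +107 µV.

+107 µV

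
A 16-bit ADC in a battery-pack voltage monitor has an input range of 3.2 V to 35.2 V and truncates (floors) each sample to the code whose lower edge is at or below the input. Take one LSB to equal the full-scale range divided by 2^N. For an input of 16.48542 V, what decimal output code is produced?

27208

Range = 35.2 − (3.2) = 32 V. LSB = 32 V / 2^16 ≈ 488.3 µV.
V_in − V_min = 16.48542 − (3.2) = 13.28542 V.
Divide by LSB: 13.28542 × 65536/32 = 27208.5402.
Truncating gives code 27208.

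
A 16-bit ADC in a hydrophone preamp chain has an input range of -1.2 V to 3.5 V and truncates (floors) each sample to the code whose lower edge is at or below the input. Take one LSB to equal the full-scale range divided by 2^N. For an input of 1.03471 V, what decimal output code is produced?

Range = 3.5 − (-1.2) = 4.7 V. LSB = 4.7 V / 2^16 ≈ 71.72 µV.
V_in − V_min = 1.03471 − (-1.2) = 2.23471 V.
Divide by LSB: 2.23471 × 65536/4.7 = 31160.4159.
Truncating gives code 31160.

31160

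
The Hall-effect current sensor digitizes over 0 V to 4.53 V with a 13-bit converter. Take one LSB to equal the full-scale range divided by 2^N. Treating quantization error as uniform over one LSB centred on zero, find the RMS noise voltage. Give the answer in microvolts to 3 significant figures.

160 µV

Full-scale range = 4.53 V.
Step size = 4.53/8192 V = 0.55298 mV.
σ_q = LSB/√12 = 0.55298 mV/3.4641 = 160 µV.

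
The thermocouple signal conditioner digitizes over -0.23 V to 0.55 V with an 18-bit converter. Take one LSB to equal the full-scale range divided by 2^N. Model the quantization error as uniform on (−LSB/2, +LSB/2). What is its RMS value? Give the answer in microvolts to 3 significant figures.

0.859 µV

Full-scale range = 0.55 V − (-0.23 V) = 0.78 V.
LSB = 0.78 V / 2^18 = 2.9755 µV.
For a uniform distribution on [−LSB/2, +LSB/2], V_rms = LSB/√12 = 2.9755 µV/3.4641 = 0.859 µV.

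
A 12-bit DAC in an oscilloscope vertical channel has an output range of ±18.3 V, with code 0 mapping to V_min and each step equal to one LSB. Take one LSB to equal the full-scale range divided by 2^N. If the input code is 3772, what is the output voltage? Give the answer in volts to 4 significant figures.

15.40 V

The full-scale span is 18.3 − (-18.3) = 36.6 V. LSB = 36.6 V / 2^12.
Output = V_min + (3772/4096) × range = -18.3 + 0.920898 × 36.6 V
      = -18.3 + 33.7049 = 15.4049 V.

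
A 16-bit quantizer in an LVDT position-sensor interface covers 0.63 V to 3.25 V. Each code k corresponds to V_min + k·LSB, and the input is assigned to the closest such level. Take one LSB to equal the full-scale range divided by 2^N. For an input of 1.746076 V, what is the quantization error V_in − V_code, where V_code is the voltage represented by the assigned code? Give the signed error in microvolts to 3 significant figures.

+9.41 µV

The full-scale span is 3.25 − (0.63) = 2.62 V. LSB = 2.62 V / 2^16 ≈ 39.98 µV.
Position in LSBs: (1.746076 − (0.63)) × 65536/2.62 = 27917.2354; rounding gives k = 27917.
Reconstructed level: 0.63 + 27917 × 2.62/65536 V = 1.7460665894 V.
Error = V_in − V_code = 1.746076 − (1.7460665894) = +9.41 µV.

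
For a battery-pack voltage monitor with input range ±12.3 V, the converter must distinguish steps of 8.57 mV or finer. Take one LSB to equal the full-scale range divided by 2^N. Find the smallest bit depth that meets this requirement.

Span: 12.3 V − (-12.3 V) = 24.6 V.
Need 2^N ≥ 24.6 V / 8.57 mV = 2870 → N_min = 12.

12 bits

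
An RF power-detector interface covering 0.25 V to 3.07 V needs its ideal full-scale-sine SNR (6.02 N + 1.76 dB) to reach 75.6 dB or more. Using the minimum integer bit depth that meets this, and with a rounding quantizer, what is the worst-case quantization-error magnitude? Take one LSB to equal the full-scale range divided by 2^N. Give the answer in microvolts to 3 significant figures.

Full-scale range = 3.07 V − (0.25 V) = 2.82 V.
N ≥ (75.6 − 1.76)/6.02 = 12.266 → N_min = 13.
Step size = 2.82/8192 V = 344.24 µV.
Max error for round-to-nearest is LSB/2 = 172 µV.

172 µV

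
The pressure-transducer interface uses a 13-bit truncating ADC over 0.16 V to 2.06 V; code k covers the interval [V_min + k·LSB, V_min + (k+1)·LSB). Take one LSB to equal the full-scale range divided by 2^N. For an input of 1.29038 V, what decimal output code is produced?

4873

Span: 2.06 V − (0.16 V) = 1.9 V. LSB = 1.9 V / 2^13 ≈ 231.9 µV.
V_in − V_min = 1.29038 − (0.16) = 1.13038 V.
Divide by LSB: 1.13038 × 8192/1.9 = 4873.7226.
Truncating gives code 4873.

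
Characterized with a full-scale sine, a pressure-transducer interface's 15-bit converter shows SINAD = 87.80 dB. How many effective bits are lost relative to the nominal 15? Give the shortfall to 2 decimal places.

0.71 bits

Effective bits = (87.80 − 1.76)/6.02 = 14.2924.
Lost resolution: 15 − 14.2924 = 0.7076 bits.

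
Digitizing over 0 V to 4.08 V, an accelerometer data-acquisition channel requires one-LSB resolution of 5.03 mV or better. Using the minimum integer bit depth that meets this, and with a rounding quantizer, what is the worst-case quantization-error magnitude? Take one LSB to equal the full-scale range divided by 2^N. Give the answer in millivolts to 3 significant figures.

Span = 4.08 V.
4.08 V / 5.03 mV = 811.1. Since 2^9 = 512 and 2^10 = 1024, N = 10.
LSB = 4.08 V ÷ 2^10 = 4.08/1024 V = 3.9844 mV.
|e|_max = LSB/2 = 1.99 mV.

1.99 mV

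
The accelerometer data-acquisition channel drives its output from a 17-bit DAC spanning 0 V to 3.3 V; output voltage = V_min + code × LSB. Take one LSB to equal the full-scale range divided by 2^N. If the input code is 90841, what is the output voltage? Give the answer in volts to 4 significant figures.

2.287 V

Full-scale range = 3.3 V. LSB = 3.3 V / 2^17.
V_out = V_min + code × LSB = 0 V + 90841 × 3.3 V / 131072
      = 0 V + 2.28710 V = 2.28710 V.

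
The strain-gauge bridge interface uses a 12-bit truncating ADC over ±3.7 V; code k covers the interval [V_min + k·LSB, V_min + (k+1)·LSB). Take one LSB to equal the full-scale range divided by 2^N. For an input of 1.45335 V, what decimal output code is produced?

Range = 3.7 − (-3.7) = 7.4 V. LSB = 7.4 V / 2^12 ≈ 1.807 mV.
code = ⌊(V_in − V_min)/LSB⌋ = ⌊(V_in − V_min) × 2^12 / range⌋
     = ⌊(1.45335 − (-3.7)) × 4096 / 7.4⌋ = ⌊5.15335 × 4096/7.4⌋
     = ⌊2852.449⌋ = 2852.

2852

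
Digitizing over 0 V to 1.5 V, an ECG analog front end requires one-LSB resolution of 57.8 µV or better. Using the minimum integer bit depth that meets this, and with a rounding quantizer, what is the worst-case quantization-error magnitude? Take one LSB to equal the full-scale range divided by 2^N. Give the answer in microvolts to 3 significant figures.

Full-scale range = 1.5 V.
Need 2^N ≥ 1.5 V / 57.8 µV = 25950 → N_min = 15.
LSB = 1.5 V / 2^15 = 45.776 µV.
Half an LSB is 22.9 µV.

22.9 µV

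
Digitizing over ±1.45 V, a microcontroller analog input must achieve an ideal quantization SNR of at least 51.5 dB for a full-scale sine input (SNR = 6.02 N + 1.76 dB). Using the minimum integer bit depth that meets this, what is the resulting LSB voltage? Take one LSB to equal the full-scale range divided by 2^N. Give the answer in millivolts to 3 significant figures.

5.66 mV

Range = 1.45 − (-1.45) = 2.9 V.
Solving 6.02 N ≥ 51.5 − 1.76: N ≥ 8.262. Round up → N = 9.
Step size = 2.9/512 V = 5.66 mV.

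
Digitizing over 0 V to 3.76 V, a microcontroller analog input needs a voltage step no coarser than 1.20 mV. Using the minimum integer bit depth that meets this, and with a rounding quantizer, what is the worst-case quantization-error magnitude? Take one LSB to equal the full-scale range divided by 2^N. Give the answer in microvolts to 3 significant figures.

459 µV

Span = 3.76 V.
Need 2^N ≥ 3.76 V / 1.20 mV = 3133 → N_min = 12.
LSB = 3.76 V / 2^12 = 0.91797 mV.
|e|_max = LSB/2 = 459 µV.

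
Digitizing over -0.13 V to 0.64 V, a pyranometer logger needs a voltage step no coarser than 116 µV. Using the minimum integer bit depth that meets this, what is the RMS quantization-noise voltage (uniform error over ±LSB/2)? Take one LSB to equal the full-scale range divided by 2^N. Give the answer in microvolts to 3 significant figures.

Full-scale range = 0.64 V − (-0.13 V) = 0.77 V.
Required number of levels: 0.77/116 µV = 6637.9; smallest N with 2^N ≥ that is 13.
Step size = 0.77/8192 V = 93.994 µV.
V_rms = LSB/√12 = 27.1 µV.

27.1 µV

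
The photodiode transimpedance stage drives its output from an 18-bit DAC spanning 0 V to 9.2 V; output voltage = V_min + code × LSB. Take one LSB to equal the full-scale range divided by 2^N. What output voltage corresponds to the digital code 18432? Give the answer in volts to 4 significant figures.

Full-scale range = 9.2 V. LSB = 9.2 V / 2^18.
Output = V_min + (18432/262144) × range = 0 + 0.0703125 × 9.2 V
      = 0 V + 0.646875 V = 0.646875 V.

0.6469 V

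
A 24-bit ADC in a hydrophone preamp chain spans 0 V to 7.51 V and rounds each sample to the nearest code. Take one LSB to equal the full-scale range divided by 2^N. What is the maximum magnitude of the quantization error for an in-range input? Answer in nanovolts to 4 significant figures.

223.8 nV

V_FS = 7.51 V.
LSB = 7.51 V ÷ 2^24 = 7.51/16777216 V = 447.631 nV.
|e|_max = LSB/2 = 223.8 nV.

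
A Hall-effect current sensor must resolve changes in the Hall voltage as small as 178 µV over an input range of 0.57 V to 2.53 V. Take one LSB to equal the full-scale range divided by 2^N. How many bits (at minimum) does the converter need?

The full-scale span is 2.53 − (0.57) = 1.96 V.
Required number of levels: 1.96/178 µV = 11011; smallest N with 2^N ≥ that is 14.

14 bits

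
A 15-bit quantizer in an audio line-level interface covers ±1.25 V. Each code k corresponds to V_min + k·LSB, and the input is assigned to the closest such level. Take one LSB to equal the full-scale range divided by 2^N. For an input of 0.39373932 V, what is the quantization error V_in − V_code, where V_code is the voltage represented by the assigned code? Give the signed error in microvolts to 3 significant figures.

−13.7 µV

The full-scale span is 1.25 − (-1.25) = 2.5 V. LSB = 2.5 V / 2^15 ≈ 76.29 µV.
(0.39373932 − (-1.25)) / LSB = 1.64373932 × 32768/2.5 = 21544.8200. Nearest integer: k = 21545.
V_code = -1.25 + (21545/32768) × 2.5 = 0.39375305176 V.
V_in − V_code = 0.39373932 − (0.39375305176) = −13.7 µV.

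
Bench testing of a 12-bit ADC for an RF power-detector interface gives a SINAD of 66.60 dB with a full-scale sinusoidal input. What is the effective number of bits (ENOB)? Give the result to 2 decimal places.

(66.60 − 1.76) / 6.02 = 64.84/6.02 = 10.7708 effective bits.

10.77 bits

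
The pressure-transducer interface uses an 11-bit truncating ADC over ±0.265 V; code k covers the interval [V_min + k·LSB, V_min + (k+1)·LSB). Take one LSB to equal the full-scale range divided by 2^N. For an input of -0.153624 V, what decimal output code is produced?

Full-scale range = 0.265 V − (-0.265 V) = 0.53 V. LSB = 0.53 V / 2^11 ≈ 258.8 µV.
code = ⌊(V_in − V_min)/LSB⌋ = ⌊(V_in − V_min) × 2^11 / range⌋
     = ⌊(-0.153624 − (-0.265)) × 2048 / 0.53⌋ = ⌊0.111376 × 2048/0.53⌋
     = ⌊430.374⌋ = 430.

430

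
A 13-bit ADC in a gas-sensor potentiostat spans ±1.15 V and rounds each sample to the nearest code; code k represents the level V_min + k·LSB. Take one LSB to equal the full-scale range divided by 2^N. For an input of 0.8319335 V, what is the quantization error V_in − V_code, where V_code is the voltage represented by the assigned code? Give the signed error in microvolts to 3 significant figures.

+36.5 µV

The full-scale span is 1.15 − (-1.15) = 2.3 V. LSB = 2.3 V / 2^13 ≈ 280.8 µV.
(V_in − V_min)/LSB = (0.8319335 − (-1.15)) × 8192/2.3 = 7059.1301 → nearest code k = 7059.
V_code = V_min + k × range/2^13 = -1.15 + 7059 × 2.3/8192 = 0.8318969727 V.
Error = V_in − V_code = 0.8319335 − (0.8318969727) = +36.5 µV.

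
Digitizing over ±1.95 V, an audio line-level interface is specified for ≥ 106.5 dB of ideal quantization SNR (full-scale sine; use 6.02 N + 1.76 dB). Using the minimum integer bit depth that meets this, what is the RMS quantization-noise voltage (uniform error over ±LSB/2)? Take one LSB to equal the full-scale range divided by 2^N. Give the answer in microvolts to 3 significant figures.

4.29 µV

Full-scale range = 1.95 V − (-1.95 V) = 3.9 V.
6.02 N + 1.76 ≥ 106.5 gives N ≥ 17.399, so the minimum integer is 18.
Step size = 3.9/262144 V = 14.877 µV.
RMS noise = LSB/√12 = 4.29 µV.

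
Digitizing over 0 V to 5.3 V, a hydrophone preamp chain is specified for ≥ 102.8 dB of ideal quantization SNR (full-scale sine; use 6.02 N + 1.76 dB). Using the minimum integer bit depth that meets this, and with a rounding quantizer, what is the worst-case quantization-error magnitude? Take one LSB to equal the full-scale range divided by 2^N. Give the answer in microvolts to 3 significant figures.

20.2 µV

Full-scale range = 5.3 V.
6.02 N + 1.76 ≥ 102.8 gives N ≥ 16.784, so the minimum integer is 17.
Step size = 5.3/131072 V = 40.436 µV.
|e|_max = LSB/2 = 20.2 µV.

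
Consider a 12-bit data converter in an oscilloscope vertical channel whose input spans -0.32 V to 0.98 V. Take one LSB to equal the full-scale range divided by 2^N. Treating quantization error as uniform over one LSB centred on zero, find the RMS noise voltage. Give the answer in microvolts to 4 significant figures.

91.62 µV

Range = 0.98 − (-0.32) = 1.3 V.
LSB = 1.3 V ÷ 2^12 = 1.3/4096 V = 317.383 µV.
RMS of a uniform error over width LSB is LSB/√12 = 91.62 µV.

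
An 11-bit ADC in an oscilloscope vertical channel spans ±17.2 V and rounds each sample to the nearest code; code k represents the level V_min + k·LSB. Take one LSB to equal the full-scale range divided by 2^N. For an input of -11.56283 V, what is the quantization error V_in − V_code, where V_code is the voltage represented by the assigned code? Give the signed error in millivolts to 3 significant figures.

The full-scale span is 17.2 − (-17.2) = 34.4 V. LSB = 34.4 V / 2^11 ≈ 16.80 mV.
(-11.56283 − (-17.2)) / LSB = 5.63717 × 2048/34.4 = 335.6083. Nearest integer: k = 336.
V_code = V_min + k × range/2^11 = -17.2 + 336 × 34.4/2048 = -11.55625000 V.
e = -11.56283 − (-11.55625000) = −6.58 mV.

−6.58 mV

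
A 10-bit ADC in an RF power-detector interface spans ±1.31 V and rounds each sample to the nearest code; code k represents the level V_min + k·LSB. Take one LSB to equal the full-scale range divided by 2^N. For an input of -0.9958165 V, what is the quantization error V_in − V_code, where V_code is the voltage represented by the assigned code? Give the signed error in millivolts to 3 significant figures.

−0.524 mV

Range = 1.31 − (-1.31) = 2.62 V. LSB = 2.62 V / 2^10 ≈ 2.559 mV.
Position in LSBs: (-0.9958165 − (-1.31)) × 1024/2.62 = 122.7954; rounding gives k = 123.
Reconstructed level: -1.31 + 123 × 2.62/1024 V = -0.9952929688 V.
Error = V_in − V_code = -0.9958165 − (-0.9952929688) = −0.524 mV.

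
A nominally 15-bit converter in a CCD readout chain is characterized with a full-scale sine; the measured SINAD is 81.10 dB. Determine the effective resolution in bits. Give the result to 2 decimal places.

ENOB = (SINAD − 1.76) / 6.02 = (81.10 − 1.76) / 6.02 = 79.34 / 6.02 = 13.1794.

13.18 bits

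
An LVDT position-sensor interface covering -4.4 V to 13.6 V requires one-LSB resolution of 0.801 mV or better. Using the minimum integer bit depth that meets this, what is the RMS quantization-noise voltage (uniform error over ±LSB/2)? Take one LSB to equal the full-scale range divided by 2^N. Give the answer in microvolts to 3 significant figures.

Full-scale range = 13.6 V − (-4.4 V) = 18 V.
Levels needed ≥ 18/0.801 mV = 22470. 2^15 = 32768 suffices, so N_min = 15.
One LSB is 18 V / 32768 = 0.54932 mV.
V_rms = LSB/√12 = 159 µV.

159 µV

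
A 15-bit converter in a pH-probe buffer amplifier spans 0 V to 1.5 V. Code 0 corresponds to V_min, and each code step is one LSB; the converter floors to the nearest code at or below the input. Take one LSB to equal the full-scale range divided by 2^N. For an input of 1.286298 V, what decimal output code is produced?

Full-scale range = 1.5 V. LSB = 1.5 V / 2^15 ≈ 45.78 µV.
code = ⌊(V_in − V_min)/LSB⌋ = ⌊(V_in − V_min) × 2^15 / range⌋
     = ⌊(1.286298 − (0)) × 32768 / 1.5⌋ = ⌊1.286298 × 32768/1.5⌋
     = ⌊28099.609⌋ = 28099.

28099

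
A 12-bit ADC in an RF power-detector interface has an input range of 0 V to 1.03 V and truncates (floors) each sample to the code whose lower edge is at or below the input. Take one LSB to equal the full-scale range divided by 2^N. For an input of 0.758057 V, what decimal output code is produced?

3014

Span = 1.03 V. LSB = 1.03 V / 2^12 ≈ 251.5 µV.
(V_in − V_min) × 2^12/range = (0.758057 − (0)) × 4096/1.03 = 3014.565.
Floor → code = 3014.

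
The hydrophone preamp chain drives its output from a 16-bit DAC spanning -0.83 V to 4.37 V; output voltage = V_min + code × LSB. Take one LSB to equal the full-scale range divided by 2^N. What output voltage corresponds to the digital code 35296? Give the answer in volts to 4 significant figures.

1.971 V

Range = 4.37 − (-0.83) = 5.2 V. LSB = 5.2 V / 2^16.
Output = V_min + (35296/65536) × range = -0.83 + 0.538574 × 5.2 V
      = -0.83 + 2.80059 = 1.97059 V.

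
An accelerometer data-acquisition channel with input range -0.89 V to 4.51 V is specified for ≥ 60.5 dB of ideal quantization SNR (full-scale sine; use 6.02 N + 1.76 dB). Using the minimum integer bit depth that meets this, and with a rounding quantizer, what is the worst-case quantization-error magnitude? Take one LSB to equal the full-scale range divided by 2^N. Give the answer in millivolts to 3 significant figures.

2.64 mV

The full-scale span is 4.51 − (-0.89) = 5.4 V.
Required N = ⌈(60.5 − 1.76)/6.02⌉ = ⌈9.757⌉ = 10.
LSB = 5.4 V ÷ 2^10 = 5.4/1024 V = 5.2734 mV.
Half an LSB is 2.64 mV.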